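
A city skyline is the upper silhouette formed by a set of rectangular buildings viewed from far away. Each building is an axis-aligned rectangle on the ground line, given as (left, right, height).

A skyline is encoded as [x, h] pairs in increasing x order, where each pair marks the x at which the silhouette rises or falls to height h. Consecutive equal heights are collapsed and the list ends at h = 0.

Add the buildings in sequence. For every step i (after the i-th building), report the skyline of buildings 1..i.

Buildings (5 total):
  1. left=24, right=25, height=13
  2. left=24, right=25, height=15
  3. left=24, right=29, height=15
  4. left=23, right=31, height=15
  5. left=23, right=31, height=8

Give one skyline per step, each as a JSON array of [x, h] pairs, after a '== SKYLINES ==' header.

== SKYLINES ==
[[24,13],[25,0]]
[[24,15],[25,0]]
[[24,15],[29,0]]
[[23,15],[31,0]]
[[23,15],[31,0]]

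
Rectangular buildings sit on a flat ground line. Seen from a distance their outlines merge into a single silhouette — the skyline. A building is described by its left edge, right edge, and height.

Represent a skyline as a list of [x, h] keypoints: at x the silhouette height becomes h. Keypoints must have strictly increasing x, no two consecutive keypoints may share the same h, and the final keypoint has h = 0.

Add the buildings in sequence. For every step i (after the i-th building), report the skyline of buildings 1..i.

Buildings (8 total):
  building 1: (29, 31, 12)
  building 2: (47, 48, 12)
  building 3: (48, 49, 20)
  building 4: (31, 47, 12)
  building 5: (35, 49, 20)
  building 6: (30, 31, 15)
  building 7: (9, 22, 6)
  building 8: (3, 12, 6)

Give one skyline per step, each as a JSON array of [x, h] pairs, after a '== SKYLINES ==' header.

== SKYLINES ==
[[29,12],[31,0]]
[[29,12],[31,0],[47,12],[48,0]]
[[29,12],[31,0],[47,12],[48,20],[49,0]]
[[29,12],[48,20],[49,0]]
[[29,12],[35,20],[49,0]]
[[29,12],[30,15],[31,12],[35,20],[49,0]]
[[9,6],[22,0],[29,12],[30,15],[31,12],[35,20],[49,0]]
[[3,6],[22,0],[29,12],[30,15],[31,12],[35,20],[49,0]]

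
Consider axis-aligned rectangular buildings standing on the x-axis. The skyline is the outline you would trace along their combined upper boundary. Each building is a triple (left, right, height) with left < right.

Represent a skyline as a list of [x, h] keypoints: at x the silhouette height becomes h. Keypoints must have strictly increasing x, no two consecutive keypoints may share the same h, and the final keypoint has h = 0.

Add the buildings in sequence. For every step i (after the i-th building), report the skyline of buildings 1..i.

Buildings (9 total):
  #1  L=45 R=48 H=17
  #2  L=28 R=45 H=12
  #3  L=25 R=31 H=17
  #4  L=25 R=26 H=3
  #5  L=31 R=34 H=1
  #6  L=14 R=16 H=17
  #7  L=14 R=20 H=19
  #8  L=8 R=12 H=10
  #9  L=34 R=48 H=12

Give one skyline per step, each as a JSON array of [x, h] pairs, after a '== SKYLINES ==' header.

== SKYLINES ==
[[45,17],[48,0]]
[[28,12],[45,17],[48,0]]
[[25,17],[31,12],[45,17],[48,0]]
[[25,17],[31,12],[45,17],[48,0]]
[[25,17],[31,12],[45,17],[48,0]]
[[14,17],[16,0],[25,17],[31,12],[45,17],[48,0]]
[[14,19],[20,0],[25,17],[31,12],[45,17],[48,0]]
[[8,10],[12,0],[14,19],[20,0],[25,17],[31,12],[45,17],[48,0]]
[[8,10],[12,0],[14,19],[20,0],[25,17],[31,12],[45,17],[48,0]]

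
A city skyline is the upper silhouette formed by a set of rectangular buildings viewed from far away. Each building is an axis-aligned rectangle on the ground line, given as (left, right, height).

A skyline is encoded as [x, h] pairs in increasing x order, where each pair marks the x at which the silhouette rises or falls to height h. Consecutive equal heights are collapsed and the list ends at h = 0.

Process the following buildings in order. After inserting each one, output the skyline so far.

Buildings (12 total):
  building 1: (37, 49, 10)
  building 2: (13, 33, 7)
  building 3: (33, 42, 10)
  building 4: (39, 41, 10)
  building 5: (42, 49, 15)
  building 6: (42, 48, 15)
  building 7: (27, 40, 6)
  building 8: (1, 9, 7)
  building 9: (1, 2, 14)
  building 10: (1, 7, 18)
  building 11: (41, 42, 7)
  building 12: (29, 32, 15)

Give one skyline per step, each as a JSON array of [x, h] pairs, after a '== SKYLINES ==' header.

== SKYLINES ==
[[37,10],[49,0]]
[[13,7],[33,0],[37,10],[49,0]]
[[13,7],[33,10],[49,0]]
[[13,7],[33,10],[49,0]]
[[13,7],[33,10],[42,15],[49,0]]
[[13,7],[33,10],[42,15],[49,0]]
[[13,7],[33,10],[42,15],[49,0]]
[[1,7],[9,0],[13,7],[33,10],[42,15],[49,0]]
[[1,14],[2,7],[9,0],[13,7],[33,10],[42,15],[49,0]]
[[1,18],[7,7],[9,0],[13,7],[33,10],[42,15],[49,0]]
[[1,18],[7,7],[9,0],[13,7],[33,10],[42,15],[49,0]]
[[1,18],[7,7],[9,0],[13,7],[29,15],[32,7],[33,10],[42,15],[49,0]]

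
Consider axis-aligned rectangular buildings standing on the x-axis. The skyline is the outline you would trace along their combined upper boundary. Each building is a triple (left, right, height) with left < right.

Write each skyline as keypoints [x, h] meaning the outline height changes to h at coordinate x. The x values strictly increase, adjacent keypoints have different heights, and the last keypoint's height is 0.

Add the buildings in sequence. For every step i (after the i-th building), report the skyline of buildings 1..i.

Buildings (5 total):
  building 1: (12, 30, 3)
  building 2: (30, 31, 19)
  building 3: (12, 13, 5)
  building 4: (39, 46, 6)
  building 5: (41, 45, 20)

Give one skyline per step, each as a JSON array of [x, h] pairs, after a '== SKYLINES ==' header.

== SKYLINES ==
[[12,3],[30,0]]
[[12,3],[30,19],[31,0]]
[[12,5],[13,3],[30,19],[31,0]]
[[12,5],[13,3],[30,19],[31,0],[39,6],[46,0]]
[[12,5],[13,3],[30,19],[31,0],[39,6],[41,20],[45,6],[46,0]]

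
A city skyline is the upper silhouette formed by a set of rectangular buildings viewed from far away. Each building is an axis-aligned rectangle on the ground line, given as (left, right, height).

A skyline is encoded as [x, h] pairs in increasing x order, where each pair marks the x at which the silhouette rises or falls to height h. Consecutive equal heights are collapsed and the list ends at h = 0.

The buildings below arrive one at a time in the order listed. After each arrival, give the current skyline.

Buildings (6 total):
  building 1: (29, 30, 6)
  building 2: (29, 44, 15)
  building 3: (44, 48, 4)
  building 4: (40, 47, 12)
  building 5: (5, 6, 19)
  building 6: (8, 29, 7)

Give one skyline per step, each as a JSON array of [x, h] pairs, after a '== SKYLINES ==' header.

== SKYLINES ==
[[29,6],[30,0]]
[[29,15],[44,0]]
[[29,15],[44,4],[48,0]]
[[29,15],[44,12],[47,4],[48,0]]
[[5,19],[6,0],[29,15],[44,12],[47,4],[48,0]]
[[5,19],[6,0],[8,7],[29,15],[44,12],[47,4],[48,0]]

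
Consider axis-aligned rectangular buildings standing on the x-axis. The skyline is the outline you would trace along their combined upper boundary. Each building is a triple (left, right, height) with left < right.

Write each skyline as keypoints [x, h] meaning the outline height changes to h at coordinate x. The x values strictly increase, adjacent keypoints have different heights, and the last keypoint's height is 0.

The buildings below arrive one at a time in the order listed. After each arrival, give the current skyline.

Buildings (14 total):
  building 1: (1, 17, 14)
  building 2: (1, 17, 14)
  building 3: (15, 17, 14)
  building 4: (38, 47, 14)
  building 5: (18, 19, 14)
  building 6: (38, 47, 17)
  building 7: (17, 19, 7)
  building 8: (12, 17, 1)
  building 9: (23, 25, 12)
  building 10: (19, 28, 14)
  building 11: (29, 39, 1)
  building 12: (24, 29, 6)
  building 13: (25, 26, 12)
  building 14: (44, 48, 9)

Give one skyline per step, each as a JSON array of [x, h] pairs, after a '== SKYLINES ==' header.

== SKYLINES ==
[[1,14],[17,0]]
[[1,14],[17,0]]
[[1,14],[17,0]]
[[1,14],[17,0],[38,14],[47,0]]
[[1,14],[17,0],[18,14],[19,0],[38,14],[47,0]]
[[1,14],[17,0],[18,14],[19,0],[38,17],[47,0]]
[[1,14],[17,7],[18,14],[19,0],[38,17],[47,0]]
[[1,14],[17,7],[18,14],[19,0],[38,17],[47,0]]
[[1,14],[17,7],[18,14],[19,0],[23,12],[25,0],[38,17],[47,0]]
[[1,14],[17,7],[18,14],[28,0],[38,17],[47,0]]
[[1,14],[17,7],[18,14],[28,0],[29,1],[38,17],[47,0]]
[[1,14],[17,7],[18,14],[28,6],[29,1],[38,17],[47,0]]
[[1,14],[17,7],[18,14],[28,6],[29,1],[38,17],[47,0]]
[[1,14],[17,7],[18,14],[28,6],[29,1],[38,17],[47,9],[48,0]]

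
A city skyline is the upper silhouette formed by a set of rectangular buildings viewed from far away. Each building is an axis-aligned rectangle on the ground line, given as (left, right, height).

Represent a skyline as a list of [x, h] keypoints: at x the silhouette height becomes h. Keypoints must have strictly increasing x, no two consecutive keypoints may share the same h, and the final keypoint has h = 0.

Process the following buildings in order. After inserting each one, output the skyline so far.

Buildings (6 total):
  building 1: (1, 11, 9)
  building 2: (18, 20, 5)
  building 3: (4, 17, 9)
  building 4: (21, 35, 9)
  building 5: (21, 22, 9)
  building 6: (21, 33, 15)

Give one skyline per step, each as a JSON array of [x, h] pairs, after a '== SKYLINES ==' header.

== SKYLINES ==
[[1,9],[11,0]]
[[1,9],[11,0],[18,5],[20,0]]
[[1,9],[17,0],[18,5],[20,0]]
[[1,9],[17,0],[18,5],[20,0],[21,9],[35,0]]
[[1,9],[17,0],[18,5],[20,0],[21,9],[35,0]]
[[1,9],[17,0],[18,5],[20,0],[21,15],[33,9],[35,0]]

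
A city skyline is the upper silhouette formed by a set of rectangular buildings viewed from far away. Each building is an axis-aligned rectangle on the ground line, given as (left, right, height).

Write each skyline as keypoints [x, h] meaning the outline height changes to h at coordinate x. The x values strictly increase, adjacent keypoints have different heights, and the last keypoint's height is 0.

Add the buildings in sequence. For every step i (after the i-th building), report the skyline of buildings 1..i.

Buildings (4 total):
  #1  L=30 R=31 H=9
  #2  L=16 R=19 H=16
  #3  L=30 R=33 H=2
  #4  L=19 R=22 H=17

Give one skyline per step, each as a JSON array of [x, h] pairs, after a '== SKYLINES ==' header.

== SKYLINES ==
[[30,9],[31,0]]
[[16,16],[19,0],[30,9],[31,0]]
[[16,16],[19,0],[30,9],[31,2],[33,0]]
[[16,16],[19,17],[22,0],[30,9],[31,2],[33,0]]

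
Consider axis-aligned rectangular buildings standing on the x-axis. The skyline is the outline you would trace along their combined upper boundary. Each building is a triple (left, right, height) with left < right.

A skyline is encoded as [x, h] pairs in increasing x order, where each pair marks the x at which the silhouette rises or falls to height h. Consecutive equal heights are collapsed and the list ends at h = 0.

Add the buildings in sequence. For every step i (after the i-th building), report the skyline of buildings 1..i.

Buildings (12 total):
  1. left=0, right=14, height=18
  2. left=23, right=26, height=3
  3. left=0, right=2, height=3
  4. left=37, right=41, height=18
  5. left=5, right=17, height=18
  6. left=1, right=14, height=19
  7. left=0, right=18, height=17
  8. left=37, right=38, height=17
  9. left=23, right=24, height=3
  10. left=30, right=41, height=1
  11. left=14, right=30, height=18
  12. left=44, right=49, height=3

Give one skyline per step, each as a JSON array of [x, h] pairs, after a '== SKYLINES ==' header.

== SKYLINES ==
[[0,18],[14,0]]
[[0,18],[14,0],[23,3],[26,0]]
[[0,18],[14,0],[23,3],[26,0]]
[[0,18],[14,0],[23,3],[26,0],[37,18],[41,0]]
[[0,18],[17,0],[23,3],[26,0],[37,18],[41,0]]
[[0,18],[1,19],[14,18],[17,0],[23,3],[26,0],[37,18],[41,0]]
[[0,18],[1,19],[14,18],[17,17],[18,0],[23,3],[26,0],[37,18],[41,0]]
[[0,18],[1,19],[14,18],[17,17],[18,0],[23,3],[26,0],[37,18],[41,0]]
[[0,18],[1,19],[14,18],[17,17],[18,0],[23,3],[26,0],[37,18],[41,0]]
[[0,18],[1,19],[14,18],[17,17],[18,0],[23,3],[26,0],[30,1],[37,18],[41,0]]
[[0,18],[1,19],[14,18],[30,1],[37,18],[41,0]]
[[0,18],[1,19],[14,18],[30,1],[37,18],[41,0],[44,3],[49,0]]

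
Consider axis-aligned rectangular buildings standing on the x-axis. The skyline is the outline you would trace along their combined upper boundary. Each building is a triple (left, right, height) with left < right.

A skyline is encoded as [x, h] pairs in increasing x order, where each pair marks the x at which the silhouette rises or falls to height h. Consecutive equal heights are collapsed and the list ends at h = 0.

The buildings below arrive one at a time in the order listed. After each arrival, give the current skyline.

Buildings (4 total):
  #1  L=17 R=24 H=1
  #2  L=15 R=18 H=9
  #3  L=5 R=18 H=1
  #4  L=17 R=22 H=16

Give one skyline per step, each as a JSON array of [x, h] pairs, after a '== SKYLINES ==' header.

== SKYLINES ==
[[17,1],[24,0]]
[[15,9],[18,1],[24,0]]
[[5,1],[15,9],[18,1],[24,0]]
[[5,1],[15,9],[17,16],[22,1],[24,0]]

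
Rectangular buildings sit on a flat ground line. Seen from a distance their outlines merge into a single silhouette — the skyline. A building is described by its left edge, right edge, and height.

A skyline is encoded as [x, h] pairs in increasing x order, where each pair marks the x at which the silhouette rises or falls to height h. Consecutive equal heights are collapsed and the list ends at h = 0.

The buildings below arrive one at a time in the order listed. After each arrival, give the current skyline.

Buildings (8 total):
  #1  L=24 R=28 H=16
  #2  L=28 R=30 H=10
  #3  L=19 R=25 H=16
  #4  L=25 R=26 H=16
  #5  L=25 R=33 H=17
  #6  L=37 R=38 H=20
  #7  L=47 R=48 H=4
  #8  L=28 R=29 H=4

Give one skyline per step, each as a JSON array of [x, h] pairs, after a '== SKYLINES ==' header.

== SKYLINES ==
[[24,16],[28,0]]
[[24,16],[28,10],[30,0]]
[[19,16],[28,10],[30,0]]
[[19,16],[28,10],[30,0]]
[[19,16],[25,17],[33,0]]
[[19,16],[25,17],[33,0],[37,20],[38,0]]
[[19,16],[25,17],[33,0],[37,20],[38,0],[47,4],[48,0]]
[[19,16],[25,17],[33,0],[37,20],[38,0],[47,4],[48,0]]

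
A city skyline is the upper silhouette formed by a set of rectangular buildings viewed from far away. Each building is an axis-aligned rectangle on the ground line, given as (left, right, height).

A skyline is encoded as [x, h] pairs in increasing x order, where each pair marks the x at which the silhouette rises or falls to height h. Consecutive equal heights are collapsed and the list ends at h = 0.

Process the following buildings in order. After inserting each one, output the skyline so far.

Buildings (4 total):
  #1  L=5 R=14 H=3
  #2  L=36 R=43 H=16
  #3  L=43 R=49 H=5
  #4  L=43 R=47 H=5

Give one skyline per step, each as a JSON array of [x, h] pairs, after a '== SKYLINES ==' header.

== SKYLINES ==
[[5,3],[14,0]]
[[5,3],[14,0],[36,16],[43,0]]
[[5,3],[14,0],[36,16],[43,5],[49,0]]
[[5,3],[14,0],[36,16],[43,5],[49,0]]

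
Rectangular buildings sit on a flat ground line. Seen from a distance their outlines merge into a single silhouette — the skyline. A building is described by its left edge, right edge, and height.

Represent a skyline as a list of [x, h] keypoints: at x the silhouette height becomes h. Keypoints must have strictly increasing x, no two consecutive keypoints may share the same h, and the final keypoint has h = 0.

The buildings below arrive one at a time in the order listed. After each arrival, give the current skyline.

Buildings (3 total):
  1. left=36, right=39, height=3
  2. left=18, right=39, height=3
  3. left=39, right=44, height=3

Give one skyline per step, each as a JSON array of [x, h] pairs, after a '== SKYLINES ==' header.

== SKYLINES ==
[[36,3],[39,0]]
[[18,3],[39,0]]
[[18,3],[44,0]]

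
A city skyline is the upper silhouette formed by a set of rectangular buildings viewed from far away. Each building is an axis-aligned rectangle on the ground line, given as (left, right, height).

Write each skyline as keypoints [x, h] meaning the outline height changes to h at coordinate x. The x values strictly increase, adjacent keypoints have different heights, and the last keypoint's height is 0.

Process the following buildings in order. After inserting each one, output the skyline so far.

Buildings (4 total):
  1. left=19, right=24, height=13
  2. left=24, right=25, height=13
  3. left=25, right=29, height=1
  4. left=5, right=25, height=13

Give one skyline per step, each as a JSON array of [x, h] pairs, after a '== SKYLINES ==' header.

== SKYLINES ==
[[19,13],[24,0]]
[[19,13],[25,0]]
[[19,13],[25,1],[29,0]]
[[5,13],[25,1],[29,0]]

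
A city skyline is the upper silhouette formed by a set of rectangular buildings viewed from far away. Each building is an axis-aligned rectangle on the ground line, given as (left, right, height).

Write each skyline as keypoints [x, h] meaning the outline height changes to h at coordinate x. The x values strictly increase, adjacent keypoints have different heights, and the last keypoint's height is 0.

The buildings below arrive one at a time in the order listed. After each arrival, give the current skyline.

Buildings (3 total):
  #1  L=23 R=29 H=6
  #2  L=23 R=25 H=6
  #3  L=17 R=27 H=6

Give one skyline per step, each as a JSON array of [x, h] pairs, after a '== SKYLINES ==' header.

== SKYLINES ==
[[23,6],[29,0]]
[[23,6],[29,0]]
[[17,6],[29,0]]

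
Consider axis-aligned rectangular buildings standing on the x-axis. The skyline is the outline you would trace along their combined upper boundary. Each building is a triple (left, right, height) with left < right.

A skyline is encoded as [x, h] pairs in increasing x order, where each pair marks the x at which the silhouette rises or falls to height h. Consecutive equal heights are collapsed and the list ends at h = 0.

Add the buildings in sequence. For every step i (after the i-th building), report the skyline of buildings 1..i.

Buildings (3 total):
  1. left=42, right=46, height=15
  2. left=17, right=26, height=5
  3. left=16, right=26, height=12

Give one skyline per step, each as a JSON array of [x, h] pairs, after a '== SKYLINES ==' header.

== SKYLINES ==
[[42,15],[46,0]]
[[17,5],[26,0],[42,15],[46,0]]
[[16,12],[26,0],[42,15],[46,0]]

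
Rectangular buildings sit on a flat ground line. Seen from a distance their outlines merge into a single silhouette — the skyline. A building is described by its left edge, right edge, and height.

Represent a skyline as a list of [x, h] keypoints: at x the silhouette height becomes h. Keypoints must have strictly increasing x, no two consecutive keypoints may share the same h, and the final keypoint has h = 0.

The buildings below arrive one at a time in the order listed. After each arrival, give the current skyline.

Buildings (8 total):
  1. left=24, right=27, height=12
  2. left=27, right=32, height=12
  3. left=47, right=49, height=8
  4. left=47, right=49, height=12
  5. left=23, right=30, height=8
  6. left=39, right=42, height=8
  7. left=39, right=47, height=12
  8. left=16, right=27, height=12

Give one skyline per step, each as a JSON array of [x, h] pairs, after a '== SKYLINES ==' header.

== SKYLINES ==
[[24,12],[27,0]]
[[24,12],[32,0]]
[[24,12],[32,0],[47,8],[49,0]]
[[24,12],[32,0],[47,12],[49,0]]
[[23,8],[24,12],[32,0],[47,12],[49,0]]
[[23,8],[24,12],[32,0],[39,8],[42,0],[47,12],[49,0]]
[[23,8],[24,12],[32,0],[39,12],[49,0]]
[[16,12],[32,0],[39,12],[49,0]]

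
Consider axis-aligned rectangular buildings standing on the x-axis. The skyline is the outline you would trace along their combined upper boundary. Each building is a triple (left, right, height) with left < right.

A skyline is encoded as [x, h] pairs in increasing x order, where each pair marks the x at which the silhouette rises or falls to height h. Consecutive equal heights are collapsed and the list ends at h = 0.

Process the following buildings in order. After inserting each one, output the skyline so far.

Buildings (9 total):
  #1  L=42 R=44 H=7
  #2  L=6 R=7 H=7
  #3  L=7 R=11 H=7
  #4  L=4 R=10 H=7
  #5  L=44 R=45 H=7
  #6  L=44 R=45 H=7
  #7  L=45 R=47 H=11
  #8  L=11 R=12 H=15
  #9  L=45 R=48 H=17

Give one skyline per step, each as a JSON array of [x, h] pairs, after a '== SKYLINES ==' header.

== SKYLINES ==
[[42,7],[44,0]]
[[6,7],[7,0],[42,7],[44,0]]
[[6,7],[11,0],[42,7],[44,0]]
[[4,7],[11,0],[42,7],[44,0]]
[[4,7],[11,0],[42,7],[45,0]]
[[4,7],[11,0],[42,7],[45,0]]
[[4,7],[11,0],[42,7],[45,11],[47,0]]
[[4,7],[11,15],[12,0],[42,7],[45,11],[47,0]]
[[4,7],[11,15],[12,0],[42,7],[45,17],[48,0]]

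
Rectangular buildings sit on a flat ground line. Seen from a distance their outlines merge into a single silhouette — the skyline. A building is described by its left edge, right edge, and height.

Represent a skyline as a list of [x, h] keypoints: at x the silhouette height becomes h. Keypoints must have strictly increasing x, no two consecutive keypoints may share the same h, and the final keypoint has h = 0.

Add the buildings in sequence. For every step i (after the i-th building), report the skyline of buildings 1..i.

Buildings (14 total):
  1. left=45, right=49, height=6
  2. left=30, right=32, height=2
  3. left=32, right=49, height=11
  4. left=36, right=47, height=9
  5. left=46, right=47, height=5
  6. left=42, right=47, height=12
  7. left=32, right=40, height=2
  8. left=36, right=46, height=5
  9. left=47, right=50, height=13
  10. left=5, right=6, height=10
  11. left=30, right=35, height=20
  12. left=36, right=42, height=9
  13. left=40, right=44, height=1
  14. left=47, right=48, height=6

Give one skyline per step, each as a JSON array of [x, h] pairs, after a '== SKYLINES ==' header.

== SKYLINES ==
[[45,6],[49,0]]
[[30,2],[32,0],[45,6],[49,0]]
[[30,2],[32,11],[49,0]]
[[30,2],[32,11],[49,0]]
[[30,2],[32,11],[49,0]]
[[30,2],[32,11],[42,12],[47,11],[49,0]]
[[30,2],[32,11],[42,12],[47,11],[49,0]]
[[30,2],[32,11],[42,12],[47,11],[49,0]]
[[30,2],[32,11],[42,12],[47,13],[50,0]]
[[5,10],[6,0],[30,2],[32,11],[42,12],[47,13],[50,0]]
[[5,10],[6,0],[30,20],[35,11],[42,12],[47,13],[50,0]]
[[5,10],[6,0],[30,20],[35,11],[42,12],[47,13],[50,0]]
[[5,10],[6,0],[30,20],[35,11],[42,12],[47,13],[50,0]]
[[5,10],[6,0],[30,20],[35,11],[42,12],[47,13],[50,0]]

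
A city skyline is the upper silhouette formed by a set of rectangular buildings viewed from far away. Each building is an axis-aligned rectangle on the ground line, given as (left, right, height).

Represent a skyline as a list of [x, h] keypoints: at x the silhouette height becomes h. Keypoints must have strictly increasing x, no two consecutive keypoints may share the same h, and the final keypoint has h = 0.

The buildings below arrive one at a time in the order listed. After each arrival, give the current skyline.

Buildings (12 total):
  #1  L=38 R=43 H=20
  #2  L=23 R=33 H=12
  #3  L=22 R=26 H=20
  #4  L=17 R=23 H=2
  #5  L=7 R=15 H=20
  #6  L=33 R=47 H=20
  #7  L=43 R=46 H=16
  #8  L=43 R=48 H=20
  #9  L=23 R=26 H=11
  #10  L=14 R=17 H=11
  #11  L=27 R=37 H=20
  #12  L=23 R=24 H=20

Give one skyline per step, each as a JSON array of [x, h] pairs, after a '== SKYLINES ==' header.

== SKYLINES ==
[[38,20],[43,0]]
[[23,12],[33,0],[38,20],[43,0]]
[[22,20],[26,12],[33,0],[38,20],[43,0]]
[[17,2],[22,20],[26,12],[33,0],[38,20],[43,0]]
[[7,20],[15,0],[17,2],[22,20],[26,12],[33,0],[38,20],[43,0]]
[[7,20],[15,0],[17,2],[22,20],[26,12],[33,20],[47,0]]
[[7,20],[15,0],[17,2],[22,20],[26,12],[33,20],[47,0]]
[[7,20],[15,0],[17,2],[22,20],[26,12],[33,20],[48,0]]
[[7,20],[15,0],[17,2],[22,20],[26,12],[33,20],[48,0]]
[[7,20],[15,11],[17,2],[22,20],[26,12],[33,20],[48,0]]
[[7,20],[15,11],[17,2],[22,20],[26,12],[27,20],[48,0]]
[[7,20],[15,11],[17,2],[22,20],[26,12],[27,20],[48,0]]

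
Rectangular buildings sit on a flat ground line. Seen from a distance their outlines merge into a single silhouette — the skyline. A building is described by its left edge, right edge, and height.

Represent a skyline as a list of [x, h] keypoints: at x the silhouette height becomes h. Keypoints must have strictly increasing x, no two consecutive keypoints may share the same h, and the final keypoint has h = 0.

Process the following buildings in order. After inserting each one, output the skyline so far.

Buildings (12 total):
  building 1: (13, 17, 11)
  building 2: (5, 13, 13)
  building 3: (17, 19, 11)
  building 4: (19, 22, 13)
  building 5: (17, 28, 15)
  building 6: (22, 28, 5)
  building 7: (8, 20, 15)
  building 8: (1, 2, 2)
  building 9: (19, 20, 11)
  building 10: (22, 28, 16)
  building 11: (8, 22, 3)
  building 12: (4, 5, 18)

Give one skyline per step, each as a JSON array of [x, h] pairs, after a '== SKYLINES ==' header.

== SKYLINES ==
[[13,11],[17,0]]
[[5,13],[13,11],[17,0]]
[[5,13],[13,11],[19,0]]
[[5,13],[13,11],[19,13],[22,0]]
[[5,13],[13,11],[17,15],[28,0]]
[[5,13],[13,11],[17,15],[28,0]]
[[5,13],[8,15],[28,0]]
[[1,2],[2,0],[5,13],[8,15],[28,0]]
[[1,2],[2,0],[5,13],[8,15],[28,0]]
[[1,2],[2,0],[5,13],[8,15],[22,16],[28,0]]
[[1,2],[2,0],[5,13],[8,15],[22,16],[28,0]]
[[1,2],[2,0],[4,18],[5,13],[8,15],[22,16],[28,0]]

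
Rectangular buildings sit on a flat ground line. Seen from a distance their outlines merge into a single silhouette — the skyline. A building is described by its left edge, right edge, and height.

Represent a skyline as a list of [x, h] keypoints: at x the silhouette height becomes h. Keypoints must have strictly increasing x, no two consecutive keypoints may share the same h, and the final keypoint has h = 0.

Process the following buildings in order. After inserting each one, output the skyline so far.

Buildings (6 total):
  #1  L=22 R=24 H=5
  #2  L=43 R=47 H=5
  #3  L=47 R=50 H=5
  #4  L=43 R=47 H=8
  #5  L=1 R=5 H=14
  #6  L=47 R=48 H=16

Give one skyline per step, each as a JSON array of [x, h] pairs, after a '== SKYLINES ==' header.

== SKYLINES ==
[[22,5],[24,0]]
[[22,5],[24,0],[43,5],[47,0]]
[[22,5],[24,0],[43,5],[50,0]]
[[22,5],[24,0],[43,8],[47,5],[50,0]]
[[1,14],[5,0],[22,5],[24,0],[43,8],[47,5],[50,0]]
[[1,14],[5,0],[22,5],[24,0],[43,8],[47,16],[48,5],[50,0]]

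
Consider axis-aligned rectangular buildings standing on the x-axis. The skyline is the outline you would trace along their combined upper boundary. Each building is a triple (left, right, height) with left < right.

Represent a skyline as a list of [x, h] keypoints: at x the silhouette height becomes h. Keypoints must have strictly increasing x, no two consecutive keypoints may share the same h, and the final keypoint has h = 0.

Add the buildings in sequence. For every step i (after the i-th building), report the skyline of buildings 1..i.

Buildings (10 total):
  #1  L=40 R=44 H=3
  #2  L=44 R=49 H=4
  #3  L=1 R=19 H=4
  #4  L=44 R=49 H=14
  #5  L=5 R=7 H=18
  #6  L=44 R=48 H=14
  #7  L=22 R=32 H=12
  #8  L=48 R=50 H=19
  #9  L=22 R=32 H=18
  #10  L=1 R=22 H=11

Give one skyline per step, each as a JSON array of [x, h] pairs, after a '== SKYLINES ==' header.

== SKYLINES ==
[[40,3],[44,0]]
[[40,3],[44,4],[49,0]]
[[1,4],[19,0],[40,3],[44,4],[49,0]]
[[1,4],[19,0],[40,3],[44,14],[49,0]]
[[1,4],[5,18],[7,4],[19,0],[40,3],[44,14],[49,0]]
[[1,4],[5,18],[7,4],[19,0],[40,3],[44,14],[49,0]]
[[1,4],[5,18],[7,4],[19,0],[22,12],[32,0],[40,3],[44,14],[49,0]]
[[1,4],[5,18],[7,4],[19,0],[22,12],[32,0],[40,3],[44,14],[48,19],[50,0]]
[[1,4],[5,18],[7,4],[19,0],[22,18],[32,0],[40,3],[44,14],[48,19],[50,0]]
[[1,11],[5,18],[7,11],[22,18],[32,0],[40,3],[44,14],[48,19],[50,0]]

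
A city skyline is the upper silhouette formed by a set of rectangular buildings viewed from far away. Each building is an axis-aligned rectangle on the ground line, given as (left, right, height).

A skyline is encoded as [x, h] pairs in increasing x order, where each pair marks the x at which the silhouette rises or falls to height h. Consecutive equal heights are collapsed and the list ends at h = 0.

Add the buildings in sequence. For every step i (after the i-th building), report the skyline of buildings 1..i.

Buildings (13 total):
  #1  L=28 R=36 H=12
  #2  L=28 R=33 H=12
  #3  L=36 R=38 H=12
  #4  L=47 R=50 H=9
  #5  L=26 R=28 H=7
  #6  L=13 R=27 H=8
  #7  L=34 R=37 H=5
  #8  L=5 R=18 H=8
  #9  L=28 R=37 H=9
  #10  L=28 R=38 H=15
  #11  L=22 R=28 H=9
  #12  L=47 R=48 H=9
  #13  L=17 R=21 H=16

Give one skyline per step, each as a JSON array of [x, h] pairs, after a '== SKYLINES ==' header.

== SKYLINES ==
[[28,12],[36,0]]
[[28,12],[36,0]]
[[28,12],[38,0]]
[[28,12],[38,0],[47,9],[50,0]]
[[26,7],[28,12],[38,0],[47,9],[50,0]]
[[13,8],[27,7],[28,12],[38,0],[47,9],[50,0]]
[[13,8],[27,7],[28,12],[38,0],[47,9],[50,0]]
[[5,8],[27,7],[28,12],[38,0],[47,9],[50,0]]
[[5,8],[27,7],[28,12],[38,0],[47,9],[50,0]]
[[5,8],[27,7],[28,15],[38,0],[47,9],[50,0]]
[[5,8],[22,9],[28,15],[38,0],[47,9],[50,0]]
[[5,8],[22,9],[28,15],[38,0],[47,9],[50,0]]
[[5,8],[17,16],[21,8],[22,9],[28,15],[38,0],[47,9],[50,0]]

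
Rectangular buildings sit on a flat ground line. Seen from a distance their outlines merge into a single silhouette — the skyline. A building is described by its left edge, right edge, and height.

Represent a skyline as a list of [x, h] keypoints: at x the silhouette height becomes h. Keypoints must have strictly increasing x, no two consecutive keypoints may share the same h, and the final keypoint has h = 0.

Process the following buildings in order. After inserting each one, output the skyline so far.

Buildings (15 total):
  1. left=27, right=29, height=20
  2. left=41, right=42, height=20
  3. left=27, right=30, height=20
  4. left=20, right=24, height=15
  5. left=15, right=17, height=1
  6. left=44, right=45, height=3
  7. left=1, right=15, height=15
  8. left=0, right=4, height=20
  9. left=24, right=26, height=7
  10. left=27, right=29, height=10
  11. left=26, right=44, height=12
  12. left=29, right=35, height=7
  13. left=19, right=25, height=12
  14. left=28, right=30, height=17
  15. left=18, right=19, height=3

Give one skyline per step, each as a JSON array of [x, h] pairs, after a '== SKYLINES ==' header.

== SKYLINES ==
[[27,20],[29,0]]
[[27,20],[29,0],[41,20],[42,0]]
[[27,20],[30,0],[41,20],[42,0]]
[[20,15],[24,0],[27,20],[30,0],[41,20],[42,0]]
[[15,1],[17,0],[20,15],[24,0],[27,20],[30,0],[41,20],[42,0]]
[[15,1],[17,0],[20,15],[24,0],[27,20],[30,0],[41,20],[42,0],[44,3],[45,0]]
[[1,15],[15,1],[17,0],[20,15],[24,0],[27,20],[30,0],[41,20],[42,0],[44,3],[45,0]]
[[0,20],[4,15],[15,1],[17,0],[20,15],[24,0],[27,20],[30,0],[41,20],[42,0],[44,3],[45,0]]
[[0,20],[4,15],[15,1],[17,0],[20,15],[24,7],[26,0],[27,20],[30,0],[41,20],[42,0],[44,3],[45,0]]
[[0,20],[4,15],[15,1],[17,0],[20,15],[24,7],[26,0],[27,20],[30,0],[41,20],[42,0],[44,3],[45,0]]
[[0,20],[4,15],[15,1],[17,0],[20,15],[24,7],[26,12],[27,20],[30,12],[41,20],[42,12],[44,3],[45,0]]
[[0,20],[4,15],[15,1],[17,0],[20,15],[24,7],[26,12],[27,20],[30,12],[41,20],[42,12],[44,3],[45,0]]
[[0,20],[4,15],[15,1],[17,0],[19,12],[20,15],[24,12],[25,7],[26,12],[27,20],[30,12],[41,20],[42,12],[44,3],[45,0]]
[[0,20],[4,15],[15,1],[17,0],[19,12],[20,15],[24,12],[25,7],[26,12],[27,20],[30,12],[41,20],[42,12],[44,3],[45,0]]
[[0,20],[4,15],[15,1],[17,0],[18,3],[19,12],[20,15],[24,12],[25,7],[26,12],[27,20],[30,12],[41,20],[42,12],[44,3],[45,0]]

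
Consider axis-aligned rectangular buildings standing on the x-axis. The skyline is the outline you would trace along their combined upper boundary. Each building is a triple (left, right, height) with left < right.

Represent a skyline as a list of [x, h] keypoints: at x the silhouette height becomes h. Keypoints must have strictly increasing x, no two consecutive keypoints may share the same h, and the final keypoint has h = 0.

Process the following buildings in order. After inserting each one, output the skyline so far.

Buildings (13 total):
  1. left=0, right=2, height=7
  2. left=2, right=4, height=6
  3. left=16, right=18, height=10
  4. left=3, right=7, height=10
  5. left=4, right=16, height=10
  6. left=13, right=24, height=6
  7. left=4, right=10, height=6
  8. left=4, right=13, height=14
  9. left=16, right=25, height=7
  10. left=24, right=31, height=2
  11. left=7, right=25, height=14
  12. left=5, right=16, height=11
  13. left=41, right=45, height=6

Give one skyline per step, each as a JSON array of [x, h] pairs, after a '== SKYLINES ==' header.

== SKYLINES ==
[[0,7],[2,0]]
[[0,7],[2,6],[4,0]]
[[0,7],[2,6],[4,0],[16,10],[18,0]]
[[0,7],[2,6],[3,10],[7,0],[16,10],[18,0]]
[[0,7],[2,6],[3,10],[18,0]]
[[0,7],[2,6],[3,10],[18,6],[24,0]]
[[0,7],[2,6],[3,10],[18,6],[24,0]]
[[0,7],[2,6],[3,10],[4,14],[13,10],[18,6],[24,0]]
[[0,7],[2,6],[3,10],[4,14],[13,10],[18,7],[25,0]]
[[0,7],[2,6],[3,10],[4,14],[13,10],[18,7],[25,2],[31,0]]
[[0,7],[2,6],[3,10],[4,14],[25,2],[31,0]]
[[0,7],[2,6],[3,10],[4,14],[25,2],[31,0]]
[[0,7],[2,6],[3,10],[4,14],[25,2],[31,0],[41,6],[45,0]]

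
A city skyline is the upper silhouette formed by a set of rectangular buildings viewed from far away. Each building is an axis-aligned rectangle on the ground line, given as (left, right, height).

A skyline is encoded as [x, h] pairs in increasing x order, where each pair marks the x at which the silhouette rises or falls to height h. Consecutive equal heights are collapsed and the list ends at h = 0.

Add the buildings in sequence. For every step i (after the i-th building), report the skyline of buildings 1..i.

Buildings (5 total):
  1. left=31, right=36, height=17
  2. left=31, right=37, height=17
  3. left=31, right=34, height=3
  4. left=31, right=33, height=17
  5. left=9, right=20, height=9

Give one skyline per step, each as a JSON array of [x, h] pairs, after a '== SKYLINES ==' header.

== SKYLINES ==
[[31,17],[36,0]]
[[31,17],[37,0]]
[[31,17],[37,0]]
[[31,17],[37,0]]
[[9,9],[20,0],[31,17],[37,0]]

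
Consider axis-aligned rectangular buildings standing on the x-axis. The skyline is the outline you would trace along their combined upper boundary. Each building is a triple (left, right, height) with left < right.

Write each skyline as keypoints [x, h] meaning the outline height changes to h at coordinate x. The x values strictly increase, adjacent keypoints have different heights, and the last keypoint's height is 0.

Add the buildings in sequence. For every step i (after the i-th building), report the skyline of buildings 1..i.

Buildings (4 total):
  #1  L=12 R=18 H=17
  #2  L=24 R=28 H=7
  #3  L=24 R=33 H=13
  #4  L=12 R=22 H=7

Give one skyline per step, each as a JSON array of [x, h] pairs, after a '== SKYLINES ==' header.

== SKYLINES ==
[[12,17],[18,0]]
[[12,17],[18,0],[24,7],[28,0]]
[[12,17],[18,0],[24,13],[33,0]]
[[12,17],[18,7],[22,0],[24,13],[33,0]]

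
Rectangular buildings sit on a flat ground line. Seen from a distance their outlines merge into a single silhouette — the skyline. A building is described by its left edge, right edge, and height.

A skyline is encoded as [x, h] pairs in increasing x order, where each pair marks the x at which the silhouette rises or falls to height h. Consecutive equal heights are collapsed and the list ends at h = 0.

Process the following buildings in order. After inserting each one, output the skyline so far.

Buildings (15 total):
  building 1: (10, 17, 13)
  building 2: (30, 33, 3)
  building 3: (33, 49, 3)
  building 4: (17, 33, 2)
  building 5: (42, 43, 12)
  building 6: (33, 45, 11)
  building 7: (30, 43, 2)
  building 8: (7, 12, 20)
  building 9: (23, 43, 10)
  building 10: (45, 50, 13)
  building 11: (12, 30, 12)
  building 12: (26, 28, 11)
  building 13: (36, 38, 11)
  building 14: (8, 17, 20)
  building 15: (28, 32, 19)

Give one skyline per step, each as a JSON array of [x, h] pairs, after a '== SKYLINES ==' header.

== SKYLINES ==
[[10,13],[17,0]]
[[10,13],[17,0],[30,3],[33,0]]
[[10,13],[17,0],[30,3],[49,0]]
[[10,13],[17,2],[30,3],[49,0]]
[[10,13],[17,2],[30,3],[42,12],[43,3],[49,0]]
[[10,13],[17,2],[30,3],[33,11],[42,12],[43,11],[45,3],[49,0]]
[[10,13],[17,2],[30,3],[33,11],[42,12],[43,11],[45,3],[49,0]]
[[7,20],[12,13],[17,2],[30,3],[33,11],[42,12],[43,11],[45,3],[49,0]]
[[7,20],[12,13],[17,2],[23,10],[33,11],[42,12],[43,11],[45,3],[49,0]]
[[7,20],[12,13],[17,2],[23,10],[33,11],[42,12],[43,11],[45,13],[50,0]]
[[7,20],[12,13],[17,12],[30,10],[33,11],[42,12],[43,11],[45,13],[50,0]]
[[7,20],[12,13],[17,12],[30,10],[33,11],[42,12],[43,11],[45,13],[50,0]]
[[7,20],[12,13],[17,12],[30,10],[33,11],[42,12],[43,11],[45,13],[50,0]]
[[7,20],[17,12],[30,10],[33,11],[42,12],[43,11],[45,13],[50,0]]
[[7,20],[17,12],[28,19],[32,10],[33,11],[42,12],[43,11],[45,13],[50,0]]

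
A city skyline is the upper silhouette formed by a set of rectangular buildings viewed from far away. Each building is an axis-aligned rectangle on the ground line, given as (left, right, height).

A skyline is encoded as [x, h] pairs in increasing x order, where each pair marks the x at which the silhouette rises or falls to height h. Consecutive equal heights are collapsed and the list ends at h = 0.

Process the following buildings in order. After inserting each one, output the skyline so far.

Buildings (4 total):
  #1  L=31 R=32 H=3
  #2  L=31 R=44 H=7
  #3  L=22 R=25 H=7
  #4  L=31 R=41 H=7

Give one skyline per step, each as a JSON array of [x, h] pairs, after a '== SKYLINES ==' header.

== SKYLINES ==
[[31,3],[32,0]]
[[31,7],[44,0]]
[[22,7],[25,0],[31,7],[44,0]]
[[22,7],[25,0],[31,7],[44,0]]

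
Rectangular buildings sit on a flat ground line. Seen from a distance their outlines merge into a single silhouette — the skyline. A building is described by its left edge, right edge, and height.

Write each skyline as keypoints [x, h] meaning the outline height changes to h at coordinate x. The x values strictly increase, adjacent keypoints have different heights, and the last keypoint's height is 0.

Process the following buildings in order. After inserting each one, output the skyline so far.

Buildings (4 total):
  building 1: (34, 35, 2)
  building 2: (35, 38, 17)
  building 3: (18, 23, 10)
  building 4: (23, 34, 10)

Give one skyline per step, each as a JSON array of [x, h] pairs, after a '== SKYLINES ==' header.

== SKYLINES ==
[[34,2],[35,0]]
[[34,2],[35,17],[38,0]]
[[18,10],[23,0],[34,2],[35,17],[38,0]]
[[18,10],[34,2],[35,17],[38,0]]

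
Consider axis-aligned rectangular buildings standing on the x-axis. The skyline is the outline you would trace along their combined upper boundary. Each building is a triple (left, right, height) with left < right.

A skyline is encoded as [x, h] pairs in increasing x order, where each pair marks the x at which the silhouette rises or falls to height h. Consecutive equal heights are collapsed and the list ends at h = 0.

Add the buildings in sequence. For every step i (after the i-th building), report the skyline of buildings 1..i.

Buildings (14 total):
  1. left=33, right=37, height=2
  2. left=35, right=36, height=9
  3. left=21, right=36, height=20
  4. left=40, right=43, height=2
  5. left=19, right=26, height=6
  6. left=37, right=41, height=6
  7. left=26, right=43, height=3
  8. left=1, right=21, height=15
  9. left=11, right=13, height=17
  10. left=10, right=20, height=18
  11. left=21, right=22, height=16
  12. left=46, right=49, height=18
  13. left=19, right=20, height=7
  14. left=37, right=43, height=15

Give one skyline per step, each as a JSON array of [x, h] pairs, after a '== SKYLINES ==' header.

== SKYLINES ==
[[33,2],[37,0]]
[[33,2],[35,9],[36,2],[37,0]]
[[21,20],[36,2],[37,0]]
[[21,20],[36,2],[37,0],[40,2],[43,0]]
[[19,6],[21,20],[36,2],[37,0],[40,2],[43,0]]
[[19,6],[21,20],[36,2],[37,6],[41,2],[43,0]]
[[19,6],[21,20],[36,3],[37,6],[41,3],[43,0]]
[[1,15],[21,20],[36,3],[37,6],[41,3],[43,0]]
[[1,15],[11,17],[13,15],[21,20],[36,3],[37,6],[41,3],[43,0]]
[[1,15],[10,18],[20,15],[21,20],[36,3],[37,6],[41,3],[43,0]]
[[1,15],[10,18],[20,15],[21,20],[36,3],[37,6],[41,3],[43,0]]
[[1,15],[10,18],[20,15],[21,20],[36,3],[37,6],[41,3],[43,0],[46,18],[49,0]]
[[1,15],[10,18],[20,15],[21,20],[36,3],[37,6],[41,3],[43,0],[46,18],[49,0]]
[[1,15],[10,18],[20,15],[21,20],[36,3],[37,15],[43,0],[46,18],[49,0]]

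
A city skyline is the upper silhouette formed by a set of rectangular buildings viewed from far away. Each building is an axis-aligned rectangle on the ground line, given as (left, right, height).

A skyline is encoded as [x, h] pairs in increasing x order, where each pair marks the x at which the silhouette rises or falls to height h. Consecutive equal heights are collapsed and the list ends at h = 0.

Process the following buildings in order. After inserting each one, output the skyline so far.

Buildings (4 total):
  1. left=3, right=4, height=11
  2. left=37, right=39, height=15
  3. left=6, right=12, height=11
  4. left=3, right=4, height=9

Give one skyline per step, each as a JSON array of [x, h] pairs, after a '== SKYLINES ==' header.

== SKYLINES ==
[[3,11],[4,0]]
[[3,11],[4,0],[37,15],[39,0]]
[[3,11],[4,0],[6,11],[12,0],[37,15],[39,0]]
[[3,11],[4,0],[6,11],[12,0],[37,15],[39,0]]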